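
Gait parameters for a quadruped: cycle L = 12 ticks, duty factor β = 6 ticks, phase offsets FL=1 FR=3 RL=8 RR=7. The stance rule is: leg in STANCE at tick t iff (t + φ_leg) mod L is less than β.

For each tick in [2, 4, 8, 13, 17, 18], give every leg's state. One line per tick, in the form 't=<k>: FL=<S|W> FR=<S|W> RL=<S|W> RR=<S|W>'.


t=2: FL=S FR=S RL=W RR=W
t=4: FL=S FR=W RL=S RR=W
t=8: FL=W FR=W RL=S RR=S
t=13: FL=S FR=S RL=W RR=W
t=17: FL=W FR=W RL=S RR=S
t=18: FL=W FR=W RL=S RR=S

t=2: phase=(3,5,10,9) vs β=6 → FL=S FR=S RL=W RR=W
t=4: phase=(5,7,0,11) vs β=6 → FL=S FR=W RL=S RR=W
t=8: phase=(9,11,4,3) vs β=6 → FL=W FR=W RL=S RR=S
t=13: phase=(2,4,9,8) vs β=6 → FL=S FR=S RL=W RR=W
t=17: phase=(6,8,1,0) vs β=6 → FL=W FR=W RL=S RR=S
t=18: phase=(7,9,2,1) vs β=6 → FL=W FR=W RL=S RR=S


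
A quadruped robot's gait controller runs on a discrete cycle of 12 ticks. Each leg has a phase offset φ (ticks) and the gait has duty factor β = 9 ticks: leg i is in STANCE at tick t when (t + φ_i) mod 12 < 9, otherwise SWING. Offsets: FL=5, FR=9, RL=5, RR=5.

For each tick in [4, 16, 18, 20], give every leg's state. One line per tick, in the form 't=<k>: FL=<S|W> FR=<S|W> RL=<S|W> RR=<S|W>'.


t=4: phase=(9,1,9,9) vs β=9 → FL=W FR=S RL=W RR=W
t=16: phase=(9,1,9,9) vs β=9 → FL=W FR=S RL=W RR=W
t=18: phase=(11,3,11,11) vs β=9 → FL=W FR=S RL=W RR=W
t=20: phase=(1,5,1,1) vs β=9 → FL=S FR=S RL=S RR=S

t=4: FL=W FR=S RL=W RR=W
t=16: FL=W FR=S RL=W RR=W
t=18: FL=W FR=S RL=W RR=W
t=20: FL=S FR=S RL=S RR=S


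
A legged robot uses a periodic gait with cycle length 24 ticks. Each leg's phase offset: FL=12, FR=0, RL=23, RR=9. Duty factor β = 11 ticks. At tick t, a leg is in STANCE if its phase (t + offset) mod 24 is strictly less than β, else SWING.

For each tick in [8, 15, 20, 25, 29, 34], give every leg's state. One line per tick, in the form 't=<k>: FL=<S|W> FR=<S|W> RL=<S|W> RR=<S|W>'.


t=8: FL=W FR=S RL=S RR=W
t=15: FL=S FR=W RL=W RR=S
t=20: FL=S FR=W RL=W RR=S
t=25: FL=W FR=S RL=S RR=S
t=29: FL=W FR=S RL=S RR=W
t=34: FL=W FR=S RL=S RR=W

t=8: phase=(20,8,7,17) vs β=11 → FL=W FR=S RL=S RR=W
t=15: phase=(3,15,14,0) vs β=11 → FL=S FR=W RL=W RR=S
t=20: phase=(8,20,19,5) vs β=11 → FL=S FR=W RL=W RR=S
t=25: phase=(13,1,0,10) vs β=11 → FL=W FR=S RL=S RR=S
t=29: phase=(17,5,4,14) vs β=11 → FL=W FR=S RL=S RR=W
t=34: phase=(22,10,9,19) vs β=11 → FL=W FR=S RL=S RR=W


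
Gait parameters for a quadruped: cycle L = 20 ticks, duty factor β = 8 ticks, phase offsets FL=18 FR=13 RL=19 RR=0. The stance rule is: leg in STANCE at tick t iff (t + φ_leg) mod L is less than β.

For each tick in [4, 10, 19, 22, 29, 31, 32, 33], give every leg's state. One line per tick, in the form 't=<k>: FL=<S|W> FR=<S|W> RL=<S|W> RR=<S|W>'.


t=4: FL=S FR=W RL=S RR=S
t=10: FL=W FR=S RL=W RR=W
t=19: FL=W FR=W RL=W RR=W
t=22: FL=S FR=W RL=S RR=S
t=29: FL=S FR=S RL=W RR=W
t=31: FL=W FR=S RL=W RR=W
t=32: FL=W FR=S RL=W RR=W
t=33: FL=W FR=S RL=W RR=W

t=4: phase=(2,17,3,4) vs β=8 → FL=S FR=W RL=S RR=S
t=10: phase=(8,3,9,10) vs β=8 → FL=W FR=S RL=W RR=W
t=19: phase=(17,12,18,19) vs β=8 → FL=W FR=W RL=W RR=W
t=22: phase=(0,15,1,2) vs β=8 → FL=S FR=W RL=S RR=S
t=29: phase=(7,2,8,9) vs β=8 → FL=S FR=S RL=W RR=W
t=31: phase=(9,4,10,11) vs β=8 → FL=W FR=S RL=W RR=W
t=32: phase=(10,5,11,12) vs β=8 → FL=W FR=S RL=W RR=W
t=33: phase=(11,6,12,13) vs β=8 → FL=W FR=S RL=W RR=W


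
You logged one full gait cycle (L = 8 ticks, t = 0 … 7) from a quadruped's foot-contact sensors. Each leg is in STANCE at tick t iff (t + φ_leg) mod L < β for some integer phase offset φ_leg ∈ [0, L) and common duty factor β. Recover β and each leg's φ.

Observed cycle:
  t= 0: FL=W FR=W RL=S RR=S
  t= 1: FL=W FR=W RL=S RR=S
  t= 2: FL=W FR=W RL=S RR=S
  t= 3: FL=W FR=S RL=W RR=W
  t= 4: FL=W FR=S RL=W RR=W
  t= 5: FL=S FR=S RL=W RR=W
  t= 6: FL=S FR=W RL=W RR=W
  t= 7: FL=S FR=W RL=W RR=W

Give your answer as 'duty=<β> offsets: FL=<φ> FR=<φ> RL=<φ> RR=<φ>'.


duty=3 offsets: FL=3 FR=5 RL=0 RR=0

duty β = stance ticks per leg = 3
FL: stance ticks = 3; W→S at t=5 → φ=3
FR: stance ticks = 3; W→S at t=3 → φ=5
RL: stance ticks = 3; W→S at t=0 → φ=0
RR: stance ticks = 3; W→S at t=0 → φ=0


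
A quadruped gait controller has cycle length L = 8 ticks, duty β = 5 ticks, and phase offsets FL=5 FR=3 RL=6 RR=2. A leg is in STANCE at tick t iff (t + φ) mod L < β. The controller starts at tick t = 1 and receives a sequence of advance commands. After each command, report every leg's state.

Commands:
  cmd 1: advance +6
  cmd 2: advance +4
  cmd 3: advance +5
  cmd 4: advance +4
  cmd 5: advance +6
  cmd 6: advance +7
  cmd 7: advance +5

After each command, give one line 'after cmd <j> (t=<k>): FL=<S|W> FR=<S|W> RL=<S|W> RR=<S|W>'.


start t=1: FL=W FR=S RL=W RR=S
cmd 1: advance +6 → t=7, phase=(4,2,5,1) → FL=S FR=S RL=W RR=S
cmd 2: advance +4 → t=11, phase=(0,6,1,5) → FL=S FR=W RL=S RR=W
cmd 3: advance +5 → t=16, phase=(5,3,6,2) → FL=W FR=S RL=W RR=S
cmd 4: advance +4 → t=20, phase=(1,7,2,6) → FL=S FR=W RL=S RR=W
cmd 5: advance +6 → t=26, phase=(7,5,0,4) → FL=W FR=W RL=S RR=S
cmd 6: advance +7 → t=33, phase=(6,4,7,3) → FL=W FR=S RL=W RR=S
cmd 7: advance +5 → t=38, phase=(3,1,4,0) → FL=S FR=S RL=S RR=S

after cmd 1 (t=7): FL=S FR=S RL=W RR=S
after cmd 2 (t=11): FL=S FR=W RL=S RR=W
after cmd 3 (t=16): FL=W FR=S RL=W RR=S
after cmd 4 (t=20): FL=S FR=W RL=S RR=W
after cmd 5 (t=26): FL=W FR=W RL=S RR=S
after cmd 6 (t=33): FL=W FR=S RL=W RR=S
after cmd 7 (t=38): FL=S FR=S RL=S RR=S


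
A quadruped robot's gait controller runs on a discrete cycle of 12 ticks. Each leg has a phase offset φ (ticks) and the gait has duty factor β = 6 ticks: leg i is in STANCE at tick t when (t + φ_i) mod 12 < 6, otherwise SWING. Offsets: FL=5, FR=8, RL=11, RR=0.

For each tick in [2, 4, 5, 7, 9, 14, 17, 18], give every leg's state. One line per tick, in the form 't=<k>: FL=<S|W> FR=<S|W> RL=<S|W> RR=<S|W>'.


t=2: phase=(7,10,1,2) vs β=6 → FL=W FR=W RL=S RR=S
t=4: phase=(9,0,3,4) vs β=6 → FL=W FR=S RL=S RR=S
t=5: phase=(10,1,4,5) vs β=6 → FL=W FR=S RL=S RR=S
t=7: phase=(0,3,6,7) vs β=6 → FL=S FR=S RL=W RR=W
t=9: phase=(2,5,8,9) vs β=6 → FL=S FR=S RL=W RR=W
t=14: phase=(7,10,1,2) vs β=6 → FL=W FR=W RL=S RR=S
t=17: phase=(10,1,4,5) vs β=6 → FL=W FR=S RL=S RR=S
t=18: phase=(11,2,5,6) vs β=6 → FL=W FR=S RL=S RR=W

t=2: FL=W FR=W RL=S RR=S
t=4: FL=W FR=S RL=S RR=S
t=5: FL=W FR=S RL=S RR=S
t=7: FL=S FR=S RL=W RR=W
t=9: FL=S FR=S RL=W RR=W
t=14: FL=W FR=W RL=S RR=S
t=17: FL=W FR=S RL=S RR=S
t=18: FL=W FR=S RL=S RR=W


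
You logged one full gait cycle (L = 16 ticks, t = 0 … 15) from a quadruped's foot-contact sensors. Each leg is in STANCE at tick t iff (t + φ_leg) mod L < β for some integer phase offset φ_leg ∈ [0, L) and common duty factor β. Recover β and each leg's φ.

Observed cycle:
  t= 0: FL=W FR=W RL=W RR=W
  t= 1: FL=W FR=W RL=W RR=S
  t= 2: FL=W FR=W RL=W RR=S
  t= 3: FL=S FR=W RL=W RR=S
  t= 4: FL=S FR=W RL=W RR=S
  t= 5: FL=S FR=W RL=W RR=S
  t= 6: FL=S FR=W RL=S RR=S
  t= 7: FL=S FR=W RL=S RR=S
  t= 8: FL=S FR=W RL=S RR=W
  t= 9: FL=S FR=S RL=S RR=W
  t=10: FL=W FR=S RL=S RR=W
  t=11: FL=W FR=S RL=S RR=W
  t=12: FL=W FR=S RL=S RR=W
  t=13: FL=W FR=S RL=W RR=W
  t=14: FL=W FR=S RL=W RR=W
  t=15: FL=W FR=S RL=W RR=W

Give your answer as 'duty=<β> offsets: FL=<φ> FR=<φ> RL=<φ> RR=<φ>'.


duty β = stance ticks per leg = 7
FL: stance ticks = 7; W→S at t=3 → φ=13
FR: stance ticks = 7; W→S at t=9 → φ=7
RL: stance ticks = 7; W→S at t=6 → φ=10
RR: stance ticks = 7; W→S at t=1 → φ=15

duty=7 offsets: FL=13 FR=7 RL=10 RR=15


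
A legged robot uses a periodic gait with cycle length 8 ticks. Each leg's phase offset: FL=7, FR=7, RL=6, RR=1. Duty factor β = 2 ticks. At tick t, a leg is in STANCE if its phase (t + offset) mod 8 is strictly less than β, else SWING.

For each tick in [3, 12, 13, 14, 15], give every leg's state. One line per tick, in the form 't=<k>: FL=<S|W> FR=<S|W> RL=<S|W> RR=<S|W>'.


t=3: FL=W FR=W RL=S RR=W
t=12: FL=W FR=W RL=W RR=W
t=13: FL=W FR=W RL=W RR=W
t=14: FL=W FR=W RL=W RR=W
t=15: FL=W FR=W RL=W RR=S

t=3: phase=(2,2,1,4) vs β=2 → FL=W FR=W RL=S RR=W
t=12: phase=(3,3,2,5) vs β=2 → FL=W FR=W RL=W RR=W
t=13: phase=(4,4,3,6) vs β=2 → FL=W FR=W RL=W RR=W
t=14: phase=(5,5,4,7) vs β=2 → FL=W FR=W RL=W RR=W
t=15: phase=(6,6,5,0) vs β=2 → FL=W FR=W RL=W RR=S


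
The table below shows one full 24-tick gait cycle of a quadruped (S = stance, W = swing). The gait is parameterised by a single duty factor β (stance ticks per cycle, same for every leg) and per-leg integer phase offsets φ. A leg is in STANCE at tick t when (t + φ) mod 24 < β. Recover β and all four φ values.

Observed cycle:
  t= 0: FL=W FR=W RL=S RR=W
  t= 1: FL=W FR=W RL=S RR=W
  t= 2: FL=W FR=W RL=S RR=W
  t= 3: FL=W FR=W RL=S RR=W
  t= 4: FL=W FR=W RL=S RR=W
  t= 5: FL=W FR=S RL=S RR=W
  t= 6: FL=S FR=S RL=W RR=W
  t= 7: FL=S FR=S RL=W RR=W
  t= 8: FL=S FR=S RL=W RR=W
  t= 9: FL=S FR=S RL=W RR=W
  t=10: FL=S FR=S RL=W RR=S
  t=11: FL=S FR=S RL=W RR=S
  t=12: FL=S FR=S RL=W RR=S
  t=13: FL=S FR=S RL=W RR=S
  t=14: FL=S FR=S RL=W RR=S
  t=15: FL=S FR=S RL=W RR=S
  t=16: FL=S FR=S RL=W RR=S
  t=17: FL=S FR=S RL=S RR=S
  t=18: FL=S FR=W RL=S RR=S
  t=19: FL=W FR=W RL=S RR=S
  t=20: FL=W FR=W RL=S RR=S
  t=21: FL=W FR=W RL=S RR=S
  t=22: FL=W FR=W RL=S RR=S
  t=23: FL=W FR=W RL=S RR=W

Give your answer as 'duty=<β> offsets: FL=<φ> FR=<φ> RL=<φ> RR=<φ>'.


duty=13 offsets: FL=18 FR=19 RL=7 RR=14

duty β = stance ticks per leg = 13
FL: stance ticks = 13; W→S at t=6 → φ=18
FR: stance ticks = 13; W→S at t=5 → φ=19
RL: stance ticks = 13; W→S at t=17 → φ=7
RR: stance ticks = 13; W→S at t=10 → φ=14


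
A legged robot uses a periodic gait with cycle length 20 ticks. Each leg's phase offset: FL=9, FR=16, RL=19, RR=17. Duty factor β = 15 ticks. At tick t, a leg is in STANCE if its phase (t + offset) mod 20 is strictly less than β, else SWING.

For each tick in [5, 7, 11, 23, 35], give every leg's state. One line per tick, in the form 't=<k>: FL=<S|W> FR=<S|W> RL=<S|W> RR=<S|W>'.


t=5: phase=(14,1,4,2) vs β=15 → FL=S FR=S RL=S RR=S
t=7: phase=(16,3,6,4) vs β=15 → FL=W FR=S RL=S RR=S
t=11: phase=(0,7,10,8) vs β=15 → FL=S FR=S RL=S RR=S
t=23: phase=(12,19,2,0) vs β=15 → FL=S FR=W RL=S RR=S
t=35: phase=(4,11,14,12) vs β=15 → FL=S FR=S RL=S RR=S

t=5: FL=S FR=S RL=S RR=S
t=7: FL=W FR=S RL=S RR=S
t=11: FL=S FR=S RL=S RR=S
t=23: FL=S FR=W RL=S RR=S
t=35: FL=S FR=S RL=S RR=S


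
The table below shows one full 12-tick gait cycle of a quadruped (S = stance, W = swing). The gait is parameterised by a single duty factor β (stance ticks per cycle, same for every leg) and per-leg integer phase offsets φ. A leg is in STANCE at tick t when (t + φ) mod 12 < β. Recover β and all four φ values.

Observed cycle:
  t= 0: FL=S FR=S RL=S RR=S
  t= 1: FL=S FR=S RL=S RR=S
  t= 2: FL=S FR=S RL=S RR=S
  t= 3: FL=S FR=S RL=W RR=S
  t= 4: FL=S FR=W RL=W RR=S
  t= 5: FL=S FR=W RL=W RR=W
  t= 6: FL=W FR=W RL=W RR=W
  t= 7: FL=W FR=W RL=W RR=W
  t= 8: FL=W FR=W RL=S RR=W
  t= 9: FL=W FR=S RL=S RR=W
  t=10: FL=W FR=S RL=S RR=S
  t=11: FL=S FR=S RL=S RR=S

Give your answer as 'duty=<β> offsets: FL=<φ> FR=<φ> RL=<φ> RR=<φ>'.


duty=7 offsets: FL=1 FR=3 RL=4 RR=2

duty β = stance ticks per leg = 7
FL: stance ticks = 7; W→S at t=11 → φ=1
FR: stance ticks = 7; W→S at t=9 → φ=3
RL: stance ticks = 7; W→S at t=8 → φ=4
RR: stance ticks = 7; W→S at t=10 → φ=2


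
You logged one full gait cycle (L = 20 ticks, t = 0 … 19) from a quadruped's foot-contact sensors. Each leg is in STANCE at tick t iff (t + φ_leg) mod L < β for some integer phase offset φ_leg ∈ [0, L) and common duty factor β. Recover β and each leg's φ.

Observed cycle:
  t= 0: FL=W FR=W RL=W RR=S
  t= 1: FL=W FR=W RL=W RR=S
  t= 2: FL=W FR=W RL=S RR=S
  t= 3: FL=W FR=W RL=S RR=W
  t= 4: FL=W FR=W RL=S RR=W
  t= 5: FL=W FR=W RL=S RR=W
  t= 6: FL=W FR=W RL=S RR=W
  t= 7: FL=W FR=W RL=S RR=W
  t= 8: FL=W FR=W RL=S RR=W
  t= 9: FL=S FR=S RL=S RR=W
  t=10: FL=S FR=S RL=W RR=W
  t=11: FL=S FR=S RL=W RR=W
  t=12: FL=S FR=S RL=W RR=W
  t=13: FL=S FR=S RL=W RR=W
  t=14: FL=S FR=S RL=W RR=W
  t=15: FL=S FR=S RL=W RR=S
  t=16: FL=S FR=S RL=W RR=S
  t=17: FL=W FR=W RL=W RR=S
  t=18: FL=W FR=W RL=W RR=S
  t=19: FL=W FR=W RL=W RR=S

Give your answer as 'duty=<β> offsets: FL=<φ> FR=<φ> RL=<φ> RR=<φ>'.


duty β = stance ticks per leg = 8
FL: stance ticks = 8; W→S at t=9 → φ=11
FR: stance ticks = 8; W→S at t=9 → φ=11
RL: stance ticks = 8; W→S at t=2 → φ=18
RR: stance ticks = 8; W→S at t=15 → φ=5

duty=8 offsets: FL=11 FR=11 RL=18 RR=5


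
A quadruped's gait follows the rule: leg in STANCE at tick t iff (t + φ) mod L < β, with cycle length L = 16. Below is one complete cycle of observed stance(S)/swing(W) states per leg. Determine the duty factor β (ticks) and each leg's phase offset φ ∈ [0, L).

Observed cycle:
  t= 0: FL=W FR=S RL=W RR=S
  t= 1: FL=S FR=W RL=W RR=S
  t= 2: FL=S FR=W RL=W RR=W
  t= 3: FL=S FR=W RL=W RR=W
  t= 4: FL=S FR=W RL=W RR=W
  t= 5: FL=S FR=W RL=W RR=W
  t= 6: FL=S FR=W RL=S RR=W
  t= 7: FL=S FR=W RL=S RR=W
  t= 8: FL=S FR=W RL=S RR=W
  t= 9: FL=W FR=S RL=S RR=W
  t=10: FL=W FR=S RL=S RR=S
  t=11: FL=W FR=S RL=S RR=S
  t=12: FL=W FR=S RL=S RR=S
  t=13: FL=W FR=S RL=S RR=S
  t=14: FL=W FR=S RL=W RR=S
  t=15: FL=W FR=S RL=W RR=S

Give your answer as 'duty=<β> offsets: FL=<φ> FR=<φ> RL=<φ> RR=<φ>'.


duty=8 offsets: FL=15 FR=7 RL=10 RR=6

duty β = stance ticks per leg = 8
FL: stance ticks = 8; W→S at t=1 → φ=15
FR: stance ticks = 8; W→S at t=9 → φ=7
RL: stance ticks = 8; W→S at t=6 → φ=10
RR: stance ticks = 8; W→S at t=10 → φ=6


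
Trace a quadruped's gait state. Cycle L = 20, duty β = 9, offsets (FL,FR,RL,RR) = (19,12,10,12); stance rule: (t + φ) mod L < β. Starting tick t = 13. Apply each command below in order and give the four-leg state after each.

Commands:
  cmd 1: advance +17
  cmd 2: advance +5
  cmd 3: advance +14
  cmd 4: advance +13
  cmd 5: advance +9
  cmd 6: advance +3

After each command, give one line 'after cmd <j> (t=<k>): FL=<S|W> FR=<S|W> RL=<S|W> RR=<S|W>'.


start t=13: FL=W FR=S RL=S RR=S
cmd 1: advance +17 → t=30, phase=(9,2,0,2) → FL=W FR=S RL=S RR=S
cmd 2: advance +5 → t=35, phase=(14,7,5,7) → FL=W FR=S RL=S RR=S
cmd 3: advance +14 → t=49, phase=(8,1,19,1) → FL=S FR=S RL=W RR=S
cmd 4: advance +13 → t=62, phase=(1,14,12,14) → FL=S FR=W RL=W RR=W
cmd 5: advance +9 → t=71, phase=(10,3,1,3) → FL=W FR=S RL=S RR=S
cmd 6: advance +3 → t=74, phase=(13,6,4,6) → FL=W FR=S RL=S RR=S

after cmd 1 (t=30): FL=W FR=S RL=S RR=S
after cmd 2 (t=35): FL=W FR=S RL=S RR=S
after cmd 3 (t=49): FL=S FR=S RL=W RR=S
after cmd 4 (t=62): FL=S FR=W RL=W RR=W
after cmd 5 (t=71): FL=W FR=S RL=S RR=S
after cmd 6 (t=74): FL=W FR=S RL=S RR=S


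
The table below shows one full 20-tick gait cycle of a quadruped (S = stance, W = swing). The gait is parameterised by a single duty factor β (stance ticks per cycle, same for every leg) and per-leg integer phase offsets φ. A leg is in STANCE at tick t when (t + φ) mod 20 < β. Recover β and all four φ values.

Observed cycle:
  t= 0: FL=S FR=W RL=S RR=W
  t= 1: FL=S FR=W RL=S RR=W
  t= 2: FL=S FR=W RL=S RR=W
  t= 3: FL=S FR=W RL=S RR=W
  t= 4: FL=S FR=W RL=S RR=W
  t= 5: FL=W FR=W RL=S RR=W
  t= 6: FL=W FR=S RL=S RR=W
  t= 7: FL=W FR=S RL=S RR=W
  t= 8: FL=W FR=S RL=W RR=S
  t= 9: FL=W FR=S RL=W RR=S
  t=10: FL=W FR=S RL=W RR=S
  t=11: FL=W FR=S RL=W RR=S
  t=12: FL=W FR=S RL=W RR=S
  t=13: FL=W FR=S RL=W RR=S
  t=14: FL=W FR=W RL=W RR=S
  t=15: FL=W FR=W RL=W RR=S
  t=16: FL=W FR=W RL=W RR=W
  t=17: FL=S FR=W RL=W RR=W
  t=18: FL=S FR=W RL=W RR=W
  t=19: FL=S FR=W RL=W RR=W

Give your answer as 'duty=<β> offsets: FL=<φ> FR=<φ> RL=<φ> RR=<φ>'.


duty=8 offsets: FL=3 FR=14 RL=0 RR=12

duty β = stance ticks per leg = 8
FL: stance ticks = 8; W→S at t=17 → φ=3
FR: stance ticks = 8; W→S at t=6 → φ=14
RL: stance ticks = 8; W→S at t=0 → φ=0
RR: stance ticks = 8; W→S at t=8 → φ=12


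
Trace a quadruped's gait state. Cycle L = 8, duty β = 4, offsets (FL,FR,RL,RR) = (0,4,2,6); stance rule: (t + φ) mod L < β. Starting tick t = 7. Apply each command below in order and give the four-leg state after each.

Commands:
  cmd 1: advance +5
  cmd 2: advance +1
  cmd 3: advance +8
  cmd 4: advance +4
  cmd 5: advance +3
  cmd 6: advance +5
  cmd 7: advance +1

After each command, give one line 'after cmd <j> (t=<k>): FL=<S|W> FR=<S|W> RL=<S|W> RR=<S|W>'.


start t=7: FL=W FR=S RL=S RR=W
cmd 1: advance +5 → t=12, phase=(4,0,6,2) → FL=W FR=S RL=W RR=S
cmd 2: advance +1 → t=13, phase=(5,1,7,3) → FL=W FR=S RL=W RR=S
cmd 3: advance +8 → t=21, phase=(5,1,7,3) → FL=W FR=S RL=W RR=S
cmd 4: advance +4 → t=25, phase=(1,5,3,7) → FL=S FR=W RL=S RR=W
cmd 5: advance +3 → t=28, phase=(4,0,6,2) → FL=W FR=S RL=W RR=S
cmd 6: advance +5 → t=33, phase=(1,5,3,7) → FL=S FR=W RL=S RR=W
cmd 7: advance +1 → t=34, phase=(2,6,4,0) → FL=S FR=W RL=W RR=S

after cmd 1 (t=12): FL=W FR=S RL=W RR=S
after cmd 2 (t=13): FL=W FR=S RL=W RR=S
after cmd 3 (t=21): FL=W FR=S RL=W RR=S
after cmd 4 (t=25): FL=S FR=W RL=S RR=W
after cmd 5 (t=28): FL=W FR=S RL=W RR=S
after cmd 6 (t=33): FL=S FR=W RL=S RR=W
after cmd 7 (t=34): FL=S FR=W RL=W RR=S


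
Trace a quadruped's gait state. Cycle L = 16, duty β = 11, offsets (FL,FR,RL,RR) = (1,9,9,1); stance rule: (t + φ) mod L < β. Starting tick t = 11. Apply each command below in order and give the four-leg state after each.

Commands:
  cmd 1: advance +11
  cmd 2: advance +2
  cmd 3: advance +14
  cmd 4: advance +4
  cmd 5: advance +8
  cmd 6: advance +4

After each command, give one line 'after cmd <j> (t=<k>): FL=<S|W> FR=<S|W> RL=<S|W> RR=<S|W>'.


after cmd 1 (t=22): FL=S FR=W RL=W RR=S
after cmd 2 (t=24): FL=S FR=S RL=S RR=S
after cmd 3 (t=38): FL=S FR=W RL=W RR=S
after cmd 4 (t=42): FL=W FR=S RL=S RR=W
after cmd 5 (t=50): FL=S FR=W RL=W RR=S
after cmd 6 (t=54): FL=S FR=W RL=W RR=S

start t=11: FL=W FR=S RL=S RR=W
cmd 1: advance +11 → t=22, phase=(7,15,15,7) → FL=S FR=W RL=W RR=S
cmd 2: advance +2 → t=24, phase=(9,1,1,9) → FL=S FR=S RL=S RR=S
cmd 3: advance +14 → t=38, phase=(7,15,15,7) → FL=S FR=W RL=W RR=S
cmd 4: advance +4 → t=42, phase=(11,3,3,11) → FL=W FR=S RL=S RR=W
cmd 5: advance +8 → t=50, phase=(3,11,11,3) → FL=S FR=W RL=W RR=S
cmd 6: advance +4 → t=54, phase=(7,15,15,7) → FL=S FR=W RL=W RR=S


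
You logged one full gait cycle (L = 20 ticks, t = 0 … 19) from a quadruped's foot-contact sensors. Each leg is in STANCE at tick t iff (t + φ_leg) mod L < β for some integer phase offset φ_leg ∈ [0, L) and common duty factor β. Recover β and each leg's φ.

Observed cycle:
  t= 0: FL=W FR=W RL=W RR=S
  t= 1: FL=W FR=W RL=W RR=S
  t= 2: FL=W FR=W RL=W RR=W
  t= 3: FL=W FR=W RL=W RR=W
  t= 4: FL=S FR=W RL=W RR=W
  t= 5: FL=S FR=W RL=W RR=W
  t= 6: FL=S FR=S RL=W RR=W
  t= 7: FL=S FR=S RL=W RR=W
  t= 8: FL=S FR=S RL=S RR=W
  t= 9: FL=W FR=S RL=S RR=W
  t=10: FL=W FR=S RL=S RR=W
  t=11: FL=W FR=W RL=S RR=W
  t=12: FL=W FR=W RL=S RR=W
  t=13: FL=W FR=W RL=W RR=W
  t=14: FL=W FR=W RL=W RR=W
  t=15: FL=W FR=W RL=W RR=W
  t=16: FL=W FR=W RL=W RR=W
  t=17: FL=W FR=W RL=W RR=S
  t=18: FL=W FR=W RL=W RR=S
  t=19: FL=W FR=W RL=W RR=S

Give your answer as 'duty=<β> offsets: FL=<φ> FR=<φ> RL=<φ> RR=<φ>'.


duty β = stance ticks per leg = 5
FL: stance ticks = 5; W→S at t=4 → φ=16
FR: stance ticks = 5; W→S at t=6 → φ=14
RL: stance ticks = 5; W→S at t=8 → φ=12
RR: stance ticks = 5; W→S at t=17 → φ=3

duty=5 offsets: FL=16 FR=14 RL=12 RR=3


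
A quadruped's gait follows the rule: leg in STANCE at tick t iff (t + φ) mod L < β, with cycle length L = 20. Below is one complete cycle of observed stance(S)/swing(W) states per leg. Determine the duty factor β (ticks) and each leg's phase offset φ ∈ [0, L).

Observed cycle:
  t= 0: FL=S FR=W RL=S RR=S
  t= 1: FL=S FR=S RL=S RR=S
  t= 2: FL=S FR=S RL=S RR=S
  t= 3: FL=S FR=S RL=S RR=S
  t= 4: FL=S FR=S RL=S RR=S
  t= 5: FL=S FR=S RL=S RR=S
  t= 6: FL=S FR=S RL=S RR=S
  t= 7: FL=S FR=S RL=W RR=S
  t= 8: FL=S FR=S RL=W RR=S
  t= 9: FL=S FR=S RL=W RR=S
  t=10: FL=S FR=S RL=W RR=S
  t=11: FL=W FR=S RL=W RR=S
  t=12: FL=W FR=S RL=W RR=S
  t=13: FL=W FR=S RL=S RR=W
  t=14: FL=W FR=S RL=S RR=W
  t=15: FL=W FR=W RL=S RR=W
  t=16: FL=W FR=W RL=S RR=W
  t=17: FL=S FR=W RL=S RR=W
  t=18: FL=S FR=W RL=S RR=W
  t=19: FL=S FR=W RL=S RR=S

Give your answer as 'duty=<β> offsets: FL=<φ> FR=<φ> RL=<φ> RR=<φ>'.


duty β = stance ticks per leg = 14
FL: stance ticks = 14; W→S at t=17 → φ=3
FR: stance ticks = 14; W→S at t=1 → φ=19
RL: stance ticks = 14; W→S at t=13 → φ=7
RR: stance ticks = 14; W→S at t=19 → φ=1

duty=14 offsets: FL=3 FR=19 RL=7 RR=1


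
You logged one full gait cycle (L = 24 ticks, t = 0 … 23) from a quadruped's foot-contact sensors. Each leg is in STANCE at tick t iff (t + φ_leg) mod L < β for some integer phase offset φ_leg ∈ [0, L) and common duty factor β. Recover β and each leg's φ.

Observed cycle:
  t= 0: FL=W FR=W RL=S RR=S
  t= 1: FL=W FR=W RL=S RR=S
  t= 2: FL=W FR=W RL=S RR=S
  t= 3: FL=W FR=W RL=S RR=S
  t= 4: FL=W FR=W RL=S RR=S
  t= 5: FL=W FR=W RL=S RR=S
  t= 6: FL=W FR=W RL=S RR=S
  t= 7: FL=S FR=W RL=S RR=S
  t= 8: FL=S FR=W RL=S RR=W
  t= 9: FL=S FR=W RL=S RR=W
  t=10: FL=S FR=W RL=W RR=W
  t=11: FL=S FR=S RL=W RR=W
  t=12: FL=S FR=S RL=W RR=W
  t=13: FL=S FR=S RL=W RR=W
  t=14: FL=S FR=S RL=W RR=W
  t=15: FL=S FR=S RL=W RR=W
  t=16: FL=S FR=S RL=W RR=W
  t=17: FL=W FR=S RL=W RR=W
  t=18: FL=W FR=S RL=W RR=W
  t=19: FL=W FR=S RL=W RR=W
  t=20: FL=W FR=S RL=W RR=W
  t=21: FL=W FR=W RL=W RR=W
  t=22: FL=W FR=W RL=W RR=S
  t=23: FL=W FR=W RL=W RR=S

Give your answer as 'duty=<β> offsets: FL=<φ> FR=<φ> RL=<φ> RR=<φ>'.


duty=10 offsets: FL=17 FR=13 RL=0 RR=2

duty β = stance ticks per leg = 10
FL: stance ticks = 10; W→S at t=7 → φ=17
FR: stance ticks = 10; W→S at t=11 → φ=13
RL: stance ticks = 10; W→S at t=0 → φ=0
RR: stance ticks = 10; W→S at t=22 → φ=2


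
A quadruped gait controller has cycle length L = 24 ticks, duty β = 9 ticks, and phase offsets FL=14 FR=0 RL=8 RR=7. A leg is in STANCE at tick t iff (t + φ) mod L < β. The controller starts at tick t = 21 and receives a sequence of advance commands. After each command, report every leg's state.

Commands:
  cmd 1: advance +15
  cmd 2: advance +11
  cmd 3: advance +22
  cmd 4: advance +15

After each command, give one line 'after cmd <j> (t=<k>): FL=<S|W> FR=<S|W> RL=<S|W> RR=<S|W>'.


start t=21: FL=W FR=W RL=S RR=S
cmd 1: advance +15 → t=36, phase=(2,12,20,19) → FL=S FR=W RL=W RR=W
cmd 2: advance +11 → t=47, phase=(13,23,7,6) → FL=W FR=W RL=S RR=S
cmd 3: advance +22 → t=69, phase=(11,21,5,4) → FL=W FR=W RL=S RR=S
cmd 4: advance +15 → t=84, phase=(2,12,20,19) → FL=S FR=W RL=W RR=W

after cmd 1 (t=36): FL=S FR=W RL=W RR=W
after cmd 2 (t=47): FL=W FR=W RL=S RR=S
after cmd 3 (t=69): FL=W FR=W RL=S RR=S
after cmd 4 (t=84): FL=S FR=W RL=W RR=W


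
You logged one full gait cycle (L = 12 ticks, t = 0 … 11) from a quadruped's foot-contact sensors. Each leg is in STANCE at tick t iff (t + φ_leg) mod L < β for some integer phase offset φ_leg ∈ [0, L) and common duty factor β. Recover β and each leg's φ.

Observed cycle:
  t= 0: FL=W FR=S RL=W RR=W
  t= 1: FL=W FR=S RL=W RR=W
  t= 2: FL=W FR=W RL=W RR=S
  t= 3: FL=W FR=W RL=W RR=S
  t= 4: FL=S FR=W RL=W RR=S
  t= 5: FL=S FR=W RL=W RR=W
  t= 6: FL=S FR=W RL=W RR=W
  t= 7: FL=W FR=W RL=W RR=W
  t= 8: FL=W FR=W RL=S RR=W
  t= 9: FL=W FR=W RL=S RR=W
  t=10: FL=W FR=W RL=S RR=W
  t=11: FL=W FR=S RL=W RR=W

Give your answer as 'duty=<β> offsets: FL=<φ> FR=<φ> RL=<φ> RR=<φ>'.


duty β = stance ticks per leg = 3
FL: stance ticks = 3; W→S at t=4 → φ=8
FR: stance ticks = 3; W→S at t=11 → φ=1
RL: stance ticks = 3; W→S at t=8 → φ=4
RR: stance ticks = 3; W→S at t=2 → φ=10

duty=3 offsets: FL=8 FR=1 RL=4 RR=10


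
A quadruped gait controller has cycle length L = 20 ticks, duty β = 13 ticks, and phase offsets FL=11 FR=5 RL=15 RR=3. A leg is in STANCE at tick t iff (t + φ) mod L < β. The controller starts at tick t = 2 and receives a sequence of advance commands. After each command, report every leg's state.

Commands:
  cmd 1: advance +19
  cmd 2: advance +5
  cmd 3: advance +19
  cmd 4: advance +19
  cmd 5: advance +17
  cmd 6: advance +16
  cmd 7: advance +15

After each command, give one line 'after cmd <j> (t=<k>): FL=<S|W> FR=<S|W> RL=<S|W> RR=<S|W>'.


start t=2: FL=W FR=S RL=W RR=S
cmd 1: advance +19 → t=21, phase=(12,6,16,4) → FL=S FR=S RL=W RR=S
cmd 2: advance +5 → t=26, phase=(17,11,1,9) → FL=W FR=S RL=S RR=S
cmd 3: advance +19 → t=45, phase=(16,10,0,8) → FL=W FR=S RL=S RR=S
cmd 4: advance +19 → t=64, phase=(15,9,19,7) → FL=W FR=S RL=W RR=S
cmd 5: advance +17 → t=81, phase=(12,6,16,4) → FL=S FR=S RL=W RR=S
cmd 6: advance +16 → t=97, phase=(8,2,12,0) → FL=S FR=S RL=S RR=S
cmd 7: advance +15 → t=112, phase=(3,17,7,15) → FL=S FR=W RL=S RR=W

after cmd 1 (t=21): FL=S FR=S RL=W RR=S
after cmd 2 (t=26): FL=W FR=S RL=S RR=S
after cmd 3 (t=45): FL=W FR=S RL=S RR=S
after cmd 4 (t=64): FL=W FR=S RL=W RR=S
after cmd 5 (t=81): FL=S FR=S RL=W RR=S
after cmd 6 (t=97): FL=S FR=S RL=S RR=S
after cmd 7 (t=112): FL=S FR=W RL=S RR=W


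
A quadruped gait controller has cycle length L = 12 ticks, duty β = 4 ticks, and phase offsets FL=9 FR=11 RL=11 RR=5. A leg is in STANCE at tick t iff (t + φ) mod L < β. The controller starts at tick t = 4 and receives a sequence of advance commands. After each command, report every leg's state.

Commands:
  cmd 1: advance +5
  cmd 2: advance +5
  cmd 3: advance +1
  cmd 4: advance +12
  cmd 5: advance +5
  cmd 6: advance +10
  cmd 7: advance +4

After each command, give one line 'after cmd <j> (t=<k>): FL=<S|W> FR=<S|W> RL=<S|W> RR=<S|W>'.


start t=4: FL=S FR=S RL=S RR=W
cmd 1: advance +5 → t=9, phase=(6,8,8,2) → FL=W FR=W RL=W RR=S
cmd 2: advance +5 → t=14, phase=(11,1,1,7) → FL=W FR=S RL=S RR=W
cmd 3: advance +1 → t=15, phase=(0,2,2,8) → FL=S FR=S RL=S RR=W
cmd 4: advance +12 → t=27, phase=(0,2,2,8) → FL=S FR=S RL=S RR=W
cmd 5: advance +5 → t=32, phase=(5,7,7,1) → FL=W FR=W RL=W RR=S
cmd 6: advance +10 → t=42, phase=(3,5,5,11) → FL=S FR=W RL=W RR=W
cmd 7: advance +4 → t=46, phase=(7,9,9,3) → FL=W FR=W RL=W RR=S

after cmd 1 (t=9): FL=W FR=W RL=W RR=S
after cmd 2 (t=14): FL=W FR=S RL=S RR=W
after cmd 3 (t=15): FL=S FR=S RL=S RR=W
after cmd 4 (t=27): FL=S FR=S RL=S RR=W
after cmd 5 (t=32): FL=W FR=W RL=W RR=S
after cmd 6 (t=42): FL=S FR=W RL=W RR=W
after cmd 7 (t=46): FL=W FR=W RL=W RR=S


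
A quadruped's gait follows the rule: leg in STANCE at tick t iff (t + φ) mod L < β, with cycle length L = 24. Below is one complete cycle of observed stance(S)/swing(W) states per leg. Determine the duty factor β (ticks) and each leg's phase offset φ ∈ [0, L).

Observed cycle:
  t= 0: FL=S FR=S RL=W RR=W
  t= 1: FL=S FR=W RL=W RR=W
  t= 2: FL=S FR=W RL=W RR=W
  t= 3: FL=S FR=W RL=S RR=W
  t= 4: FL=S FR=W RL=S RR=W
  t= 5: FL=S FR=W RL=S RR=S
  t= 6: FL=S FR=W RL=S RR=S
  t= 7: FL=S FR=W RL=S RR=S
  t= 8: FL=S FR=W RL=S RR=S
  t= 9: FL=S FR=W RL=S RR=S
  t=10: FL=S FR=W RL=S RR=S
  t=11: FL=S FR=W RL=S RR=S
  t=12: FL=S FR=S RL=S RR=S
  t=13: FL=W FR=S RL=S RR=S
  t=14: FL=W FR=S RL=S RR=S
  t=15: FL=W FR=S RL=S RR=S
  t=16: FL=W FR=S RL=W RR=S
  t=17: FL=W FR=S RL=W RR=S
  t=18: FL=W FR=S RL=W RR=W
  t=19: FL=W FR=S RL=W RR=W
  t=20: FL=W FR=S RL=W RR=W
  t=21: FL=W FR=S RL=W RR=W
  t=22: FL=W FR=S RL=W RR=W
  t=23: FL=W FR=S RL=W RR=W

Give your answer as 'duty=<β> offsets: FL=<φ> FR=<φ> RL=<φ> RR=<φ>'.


duty=13 offsets: FL=0 FR=12 RL=21 RR=19

duty β = stance ticks per leg = 13
FL: stance ticks = 13; W→S at t=0 → φ=0
FR: stance ticks = 13; W→S at t=12 → φ=12
RL: stance ticks = 13; W→S at t=3 → φ=21
RR: stance ticks = 13; W→S at t=5 → φ=19


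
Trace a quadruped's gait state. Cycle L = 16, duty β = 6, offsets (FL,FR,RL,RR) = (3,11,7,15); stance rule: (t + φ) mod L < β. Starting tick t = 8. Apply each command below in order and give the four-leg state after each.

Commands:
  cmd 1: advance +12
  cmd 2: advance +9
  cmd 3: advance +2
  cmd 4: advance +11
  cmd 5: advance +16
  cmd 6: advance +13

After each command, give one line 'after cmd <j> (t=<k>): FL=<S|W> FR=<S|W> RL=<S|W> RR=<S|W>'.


after cmd 1 (t=20): FL=W FR=W RL=W RR=S
after cmd 2 (t=29): FL=S FR=W RL=S RR=W
after cmd 3 (t=31): FL=S FR=W RL=W RR=W
after cmd 4 (t=42): FL=W FR=S RL=S RR=W
after cmd 5 (t=58): FL=W FR=S RL=S RR=W
after cmd 6 (t=71): FL=W FR=S RL=W RR=W

start t=8: FL=W FR=S RL=W RR=W
cmd 1: advance +12 → t=20, phase=(7,15,11,3) → FL=W FR=W RL=W RR=S
cmd 2: advance +9 → t=29, phase=(0,8,4,12) → FL=S FR=W RL=S RR=W
cmd 3: advance +2 → t=31, phase=(2,10,6,14) → FL=S FR=W RL=W RR=W
cmd 4: advance +11 → t=42, phase=(13,5,1,9) → FL=W FR=S RL=S RR=W
cmd 5: advance +16 → t=58, phase=(13,5,1,9) → FL=W FR=S RL=S RR=W
cmd 6: advance +13 → t=71, phase=(10,2,14,6) → FL=W FR=S RL=W RR=W


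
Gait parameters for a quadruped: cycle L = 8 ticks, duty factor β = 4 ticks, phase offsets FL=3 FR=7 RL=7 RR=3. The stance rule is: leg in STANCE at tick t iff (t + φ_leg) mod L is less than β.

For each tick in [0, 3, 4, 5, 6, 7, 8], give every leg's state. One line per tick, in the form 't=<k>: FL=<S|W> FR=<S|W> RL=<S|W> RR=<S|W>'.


t=0: FL=S FR=W RL=W RR=S
t=3: FL=W FR=S RL=S RR=W
t=4: FL=W FR=S RL=S RR=W
t=5: FL=S FR=W RL=W RR=S
t=6: FL=S FR=W RL=W RR=S
t=7: FL=S FR=W RL=W RR=S
t=8: FL=S FR=W RL=W RR=S

t=0: phase=(3,7,7,3) vs β=4 → FL=S FR=W RL=W RR=S
t=3: phase=(6,2,2,6) vs β=4 → FL=W FR=S RL=S RR=W
t=4: phase=(7,3,3,7) vs β=4 → FL=W FR=S RL=S RR=W
t=5: phase=(0,4,4,0) vs β=4 → FL=S FR=W RL=W RR=S
t=6: phase=(1,5,5,1) vs β=4 → FL=S FR=W RL=W RR=S
t=7: phase=(2,6,6,2) vs β=4 → FL=S FR=W RL=W RR=S
t=8: phase=(3,7,7,3) vs β=4 → FL=S FR=W RL=W RR=S


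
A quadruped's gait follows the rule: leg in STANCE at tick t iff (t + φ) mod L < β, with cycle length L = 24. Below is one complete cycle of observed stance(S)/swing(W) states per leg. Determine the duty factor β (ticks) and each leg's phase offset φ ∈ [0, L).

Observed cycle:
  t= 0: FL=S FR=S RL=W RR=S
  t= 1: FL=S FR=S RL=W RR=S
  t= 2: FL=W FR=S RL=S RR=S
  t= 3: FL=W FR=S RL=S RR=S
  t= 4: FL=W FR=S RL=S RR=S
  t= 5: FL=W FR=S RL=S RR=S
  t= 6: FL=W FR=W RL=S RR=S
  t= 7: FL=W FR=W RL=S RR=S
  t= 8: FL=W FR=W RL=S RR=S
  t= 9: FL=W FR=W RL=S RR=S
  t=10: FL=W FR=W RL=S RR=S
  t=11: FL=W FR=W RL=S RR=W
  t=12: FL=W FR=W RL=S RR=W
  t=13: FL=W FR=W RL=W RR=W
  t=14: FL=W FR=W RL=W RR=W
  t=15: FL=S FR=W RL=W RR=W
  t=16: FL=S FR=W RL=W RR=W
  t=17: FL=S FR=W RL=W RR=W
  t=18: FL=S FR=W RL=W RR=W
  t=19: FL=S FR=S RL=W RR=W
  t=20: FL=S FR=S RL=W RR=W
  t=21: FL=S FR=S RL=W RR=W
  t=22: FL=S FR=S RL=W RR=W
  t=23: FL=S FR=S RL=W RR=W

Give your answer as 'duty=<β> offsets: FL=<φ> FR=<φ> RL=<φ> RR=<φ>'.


duty=11 offsets: FL=9 FR=5 RL=22 RR=0

duty β = stance ticks per leg = 11
FL: stance ticks = 11; W→S at t=15 → φ=9
FR: stance ticks = 11; W→S at t=19 → φ=5
RL: stance ticks = 11; W→S at t=2 → φ=22
RR: stance ticks = 11; W→S at t=0 → φ=0


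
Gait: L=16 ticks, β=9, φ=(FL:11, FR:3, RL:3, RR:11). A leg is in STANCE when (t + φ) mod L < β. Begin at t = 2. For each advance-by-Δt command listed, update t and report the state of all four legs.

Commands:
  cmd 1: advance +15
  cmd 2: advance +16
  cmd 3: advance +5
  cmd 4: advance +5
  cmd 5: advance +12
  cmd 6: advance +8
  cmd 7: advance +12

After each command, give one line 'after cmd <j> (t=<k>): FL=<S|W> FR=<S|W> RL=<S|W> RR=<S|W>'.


start t=2: FL=W FR=S RL=S RR=W
cmd 1: advance +15 → t=17, phase=(12,4,4,12) → FL=W FR=S RL=S RR=W
cmd 2: advance +16 → t=33, phase=(12,4,4,12) → FL=W FR=S RL=S RR=W
cmd 3: advance +5 → t=38, phase=(1,9,9,1) → FL=S FR=W RL=W RR=S
cmd 4: advance +5 → t=43, phase=(6,14,14,6) → FL=S FR=W RL=W RR=S
cmd 5: advance +12 → t=55, phase=(2,10,10,2) → FL=S FR=W RL=W RR=S
cmd 6: advance +8 → t=63, phase=(10,2,2,10) → FL=W FR=S RL=S RR=W
cmd 7: advance +12 → t=75, phase=(6,14,14,6) → FL=S FR=W RL=W RR=S

after cmd 1 (t=17): FL=W FR=S RL=S RR=W
after cmd 2 (t=33): FL=W FR=S RL=S RR=W
after cmd 3 (t=38): FL=S FR=W RL=W RR=S
after cmd 4 (t=43): FL=S FR=W RL=W RR=S
after cmd 5 (t=55): FL=S FR=W RL=W RR=S
after cmd 6 (t=63): FL=W FR=S RL=S RR=W
after cmd 7 (t=75): FL=S FR=W RL=W RR=S


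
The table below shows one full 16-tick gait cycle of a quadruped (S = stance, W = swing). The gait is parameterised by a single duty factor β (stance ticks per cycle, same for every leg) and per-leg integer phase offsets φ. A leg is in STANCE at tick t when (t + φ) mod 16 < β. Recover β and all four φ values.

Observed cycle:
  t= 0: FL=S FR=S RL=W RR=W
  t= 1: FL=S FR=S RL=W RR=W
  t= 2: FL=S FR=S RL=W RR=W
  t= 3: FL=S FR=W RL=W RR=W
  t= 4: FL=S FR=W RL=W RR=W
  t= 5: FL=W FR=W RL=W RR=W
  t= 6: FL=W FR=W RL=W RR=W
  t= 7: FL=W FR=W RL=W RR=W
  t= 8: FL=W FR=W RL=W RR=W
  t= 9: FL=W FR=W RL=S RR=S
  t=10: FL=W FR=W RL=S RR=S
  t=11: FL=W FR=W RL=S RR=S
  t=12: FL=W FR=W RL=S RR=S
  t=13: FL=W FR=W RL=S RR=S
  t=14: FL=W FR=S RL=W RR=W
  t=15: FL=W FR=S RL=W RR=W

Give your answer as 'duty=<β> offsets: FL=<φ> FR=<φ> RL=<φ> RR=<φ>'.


duty=5 offsets: FL=0 FR=2 RL=7 RR=7

duty β = stance ticks per leg = 5
FL: stance ticks = 5; W→S at t=0 → φ=0
FR: stance ticks = 5; W→S at t=14 → φ=2
RL: stance ticks = 5; W→S at t=9 → φ=7
RR: stance ticks = 5; W→S at t=9 → φ=7


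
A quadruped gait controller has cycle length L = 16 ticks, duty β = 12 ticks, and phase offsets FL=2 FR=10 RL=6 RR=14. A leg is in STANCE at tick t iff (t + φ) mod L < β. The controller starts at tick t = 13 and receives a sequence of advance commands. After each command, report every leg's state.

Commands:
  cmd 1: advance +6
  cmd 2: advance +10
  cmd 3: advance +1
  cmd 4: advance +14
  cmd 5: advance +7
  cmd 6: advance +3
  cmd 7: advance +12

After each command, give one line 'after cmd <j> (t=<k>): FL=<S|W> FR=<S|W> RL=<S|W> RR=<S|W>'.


after cmd 1 (t=19): FL=S FR=W RL=S RR=S
after cmd 2 (t=29): FL=W FR=S RL=S RR=S
after cmd 3 (t=30): FL=S FR=S RL=S RR=W
after cmd 4 (t=44): FL=W FR=S RL=S RR=S
after cmd 5 (t=51): FL=S FR=W RL=S RR=S
after cmd 6 (t=54): FL=S FR=S RL=W RR=S
after cmd 7 (t=66): FL=S FR=W RL=S RR=S

start t=13: FL=W FR=S RL=S RR=S
cmd 1: advance +6 → t=19, phase=(5,13,9,1) → FL=S FR=W RL=S RR=S
cmd 2: advance +10 → t=29, phase=(15,7,3,11) → FL=W FR=S RL=S RR=S
cmd 3: advance +1 → t=30, phase=(0,8,4,12) → FL=S FR=S RL=S RR=W
cmd 4: advance +14 → t=44, phase=(14,6,2,10) → FL=W FR=S RL=S RR=S
cmd 5: advance +7 → t=51, phase=(5,13,9,1) → FL=S FR=W RL=S RR=S
cmd 6: advance +3 → t=54, phase=(8,0,12,4) → FL=S FR=S RL=W RR=S
cmd 7: advance +12 → t=66, phase=(4,12,8,0) → FL=S FR=W RL=S RR=S


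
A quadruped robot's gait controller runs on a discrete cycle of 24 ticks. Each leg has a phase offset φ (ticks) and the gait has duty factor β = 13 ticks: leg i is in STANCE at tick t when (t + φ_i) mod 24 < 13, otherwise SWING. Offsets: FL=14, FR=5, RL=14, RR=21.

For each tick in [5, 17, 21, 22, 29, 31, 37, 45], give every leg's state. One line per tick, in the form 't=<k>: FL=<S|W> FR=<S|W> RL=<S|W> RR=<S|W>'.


t=5: phase=(19,10,19,2) vs β=13 → FL=W FR=S RL=W RR=S
t=17: phase=(7,22,7,14) vs β=13 → FL=S FR=W RL=S RR=W
t=21: phase=(11,2,11,18) vs β=13 → FL=S FR=S RL=S RR=W
t=22: phase=(12,3,12,19) vs β=13 → FL=S FR=S RL=S RR=W
t=29: phase=(19,10,19,2) vs β=13 → FL=W FR=S RL=W RR=S
t=31: phase=(21,12,21,4) vs β=13 → FL=W FR=S RL=W RR=S
t=37: phase=(3,18,3,10) vs β=13 → FL=S FR=W RL=S RR=S
t=45: phase=(11,2,11,18) vs β=13 → FL=S FR=S RL=S RR=W

t=5: FL=W FR=S RL=W RR=S
t=17: FL=S FR=W RL=S RR=W
t=21: FL=S FR=S RL=S RR=W
t=22: FL=S FR=S RL=S RR=W
t=29: FL=W FR=S RL=W RR=S
t=31: FL=W FR=S RL=W RR=S
t=37: FL=S FR=W RL=S RR=S
t=45: FL=S FR=S RL=S RR=W


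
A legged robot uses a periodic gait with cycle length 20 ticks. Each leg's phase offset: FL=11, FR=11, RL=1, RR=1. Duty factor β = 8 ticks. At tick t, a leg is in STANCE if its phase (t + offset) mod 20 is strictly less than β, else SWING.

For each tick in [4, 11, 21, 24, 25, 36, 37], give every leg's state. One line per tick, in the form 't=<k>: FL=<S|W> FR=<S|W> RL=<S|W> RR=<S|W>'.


t=4: FL=W FR=W RL=S RR=S
t=11: FL=S FR=S RL=W RR=W
t=21: FL=W FR=W RL=S RR=S
t=24: FL=W FR=W RL=S RR=S
t=25: FL=W FR=W RL=S RR=S
t=36: FL=S FR=S RL=W RR=W
t=37: FL=W FR=W RL=W RR=W

t=4: phase=(15,15,5,5) vs β=8 → FL=W FR=W RL=S RR=S
t=11: phase=(2,2,12,12) vs β=8 → FL=S FR=S RL=W RR=W
t=21: phase=(12,12,2,2) vs β=8 → FL=W FR=W RL=S RR=S
t=24: phase=(15,15,5,5) vs β=8 → FL=W FR=W RL=S RR=S
t=25: phase=(16,16,6,6) vs β=8 → FL=W FR=W RL=S RR=S
t=36: phase=(7,7,17,17) vs β=8 → FL=S FR=S RL=W RR=W
t=37: phase=(8,8,18,18) vs β=8 → FL=W FR=W RL=W RR=W


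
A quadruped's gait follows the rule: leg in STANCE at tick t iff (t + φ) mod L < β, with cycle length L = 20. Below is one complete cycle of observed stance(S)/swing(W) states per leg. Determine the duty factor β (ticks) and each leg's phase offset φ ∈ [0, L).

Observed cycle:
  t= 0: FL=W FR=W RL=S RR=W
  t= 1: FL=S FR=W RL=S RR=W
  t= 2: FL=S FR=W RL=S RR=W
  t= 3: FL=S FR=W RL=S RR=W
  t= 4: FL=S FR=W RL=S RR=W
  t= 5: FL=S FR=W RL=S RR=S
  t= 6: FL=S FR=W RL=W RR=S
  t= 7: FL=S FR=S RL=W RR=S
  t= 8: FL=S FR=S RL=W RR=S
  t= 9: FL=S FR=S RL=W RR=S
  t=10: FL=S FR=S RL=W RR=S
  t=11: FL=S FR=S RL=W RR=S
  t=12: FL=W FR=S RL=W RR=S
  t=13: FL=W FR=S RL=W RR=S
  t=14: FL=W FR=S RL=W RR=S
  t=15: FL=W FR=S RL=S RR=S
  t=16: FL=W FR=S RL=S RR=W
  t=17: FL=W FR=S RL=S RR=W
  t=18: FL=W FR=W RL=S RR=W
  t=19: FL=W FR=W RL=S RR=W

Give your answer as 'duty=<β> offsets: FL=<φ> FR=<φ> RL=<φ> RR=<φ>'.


duty=11 offsets: FL=19 FR=13 RL=5 RR=15

duty β = stance ticks per leg = 11
FL: stance ticks = 11; W→S at t=1 → φ=19
FR: stance ticks = 11; W→S at t=7 → φ=13
RL: stance ticks = 11; W→S at t=15 → φ=5
RR: stance ticks = 11; W→S at t=5 → φ=15


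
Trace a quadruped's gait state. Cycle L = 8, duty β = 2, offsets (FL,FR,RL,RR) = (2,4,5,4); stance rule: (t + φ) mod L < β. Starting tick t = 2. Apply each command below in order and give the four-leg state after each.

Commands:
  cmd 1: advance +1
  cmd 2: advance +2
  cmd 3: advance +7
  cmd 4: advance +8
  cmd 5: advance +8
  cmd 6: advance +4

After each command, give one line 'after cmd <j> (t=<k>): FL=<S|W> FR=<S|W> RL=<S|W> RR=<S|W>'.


start t=2: FL=W FR=W RL=W RR=W
cmd 1: advance +1 → t=3, phase=(5,7,0,7) → FL=W FR=W RL=S RR=W
cmd 2: advance +2 → t=5, phase=(7,1,2,1) → FL=W FR=S RL=W RR=S
cmd 3: advance +7 → t=12, phase=(6,0,1,0) → FL=W FR=S RL=S RR=S
cmd 4: advance +8 → t=20, phase=(6,0,1,0) → FL=W FR=S RL=S RR=S
cmd 5: advance +8 → t=28, phase=(6,0,1,0) → FL=W FR=S RL=S RR=S
cmd 6: advance +4 → t=32, phase=(2,4,5,4) → FL=W FR=W RL=W RR=W

after cmd 1 (t=3): FL=W FR=W RL=S RR=W
after cmd 2 (t=5): FL=W FR=S RL=W RR=S
after cmd 3 (t=12): FL=W FR=S RL=S RR=S
after cmd 4 (t=20): FL=W FR=S RL=S RR=S
after cmd 5 (t=28): FL=W FR=S RL=S RR=S
after cmd 6 (t=32): FL=W FR=W RL=W RR=W


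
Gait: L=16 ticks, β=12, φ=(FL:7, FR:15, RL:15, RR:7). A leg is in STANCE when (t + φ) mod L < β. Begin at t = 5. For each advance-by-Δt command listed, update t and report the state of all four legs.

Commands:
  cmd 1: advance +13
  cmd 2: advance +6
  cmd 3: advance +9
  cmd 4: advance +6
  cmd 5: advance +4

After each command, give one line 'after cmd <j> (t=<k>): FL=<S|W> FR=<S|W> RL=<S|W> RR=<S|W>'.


start t=5: FL=W FR=S RL=S RR=W
cmd 1: advance +13 → t=18, phase=(9,1,1,9) → FL=S FR=S RL=S RR=S
cmd 2: advance +6 → t=24, phase=(15,7,7,15) → FL=W FR=S RL=S RR=W
cmd 3: advance +9 → t=33, phase=(8,0,0,8) → FL=S FR=S RL=S RR=S
cmd 4: advance +6 → t=39, phase=(14,6,6,14) → FL=W FR=S RL=S RR=W
cmd 5: advance +4 → t=43, phase=(2,10,10,2) → FL=S FR=S RL=S RR=S

after cmd 1 (t=18): FL=S FR=S RL=S RR=S
after cmd 2 (t=24): FL=W FR=S RL=S RR=W
after cmd 3 (t=33): FL=S FR=S RL=S RR=S
after cmd 4 (t=39): FL=W FR=S RL=S RR=W
after cmd 5 (t=43): FL=S FR=S RL=S RR=S
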